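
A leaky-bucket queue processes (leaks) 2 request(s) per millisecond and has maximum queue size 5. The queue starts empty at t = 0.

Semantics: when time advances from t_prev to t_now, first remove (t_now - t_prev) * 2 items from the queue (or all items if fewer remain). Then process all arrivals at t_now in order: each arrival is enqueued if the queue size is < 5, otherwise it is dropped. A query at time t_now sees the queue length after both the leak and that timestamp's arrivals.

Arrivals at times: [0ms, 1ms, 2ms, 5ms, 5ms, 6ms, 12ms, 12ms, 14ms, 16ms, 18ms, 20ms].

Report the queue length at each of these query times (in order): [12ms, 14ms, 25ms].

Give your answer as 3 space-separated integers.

Answer: 2 1 0

Derivation:
Queue lengths at query times:
  query t=12ms: backlog = 2
  query t=14ms: backlog = 1
  query t=25ms: backlog = 0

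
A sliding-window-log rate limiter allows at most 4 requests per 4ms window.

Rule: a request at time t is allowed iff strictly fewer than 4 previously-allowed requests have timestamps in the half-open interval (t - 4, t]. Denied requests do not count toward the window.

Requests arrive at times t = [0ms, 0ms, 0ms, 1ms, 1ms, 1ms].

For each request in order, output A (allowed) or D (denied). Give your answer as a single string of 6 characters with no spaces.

Answer: AAAADD

Derivation:
Tracking allowed requests in the window:
  req#1 t=0ms: ALLOW
  req#2 t=0ms: ALLOW
  req#3 t=0ms: ALLOW
  req#4 t=1ms: ALLOW
  req#5 t=1ms: DENY
  req#6 t=1ms: DENY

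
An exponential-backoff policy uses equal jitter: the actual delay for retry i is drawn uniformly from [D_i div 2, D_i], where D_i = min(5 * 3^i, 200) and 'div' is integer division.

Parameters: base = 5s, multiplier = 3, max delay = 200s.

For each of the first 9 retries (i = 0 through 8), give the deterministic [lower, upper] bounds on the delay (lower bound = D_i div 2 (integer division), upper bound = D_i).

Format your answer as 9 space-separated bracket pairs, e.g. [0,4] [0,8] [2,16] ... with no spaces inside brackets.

Computing bounds per retry:
  i=0: D_i=min(5*3^0,200)=5, bounds=[2,5]
  i=1: D_i=min(5*3^1,200)=15, bounds=[7,15]
  i=2: D_i=min(5*3^2,200)=45, bounds=[22,45]
  i=3: D_i=min(5*3^3,200)=135, bounds=[67,135]
  i=4: D_i=min(5*3^4,200)=200, bounds=[100,200]
  i=5: D_i=min(5*3^5,200)=200, bounds=[100,200]
  i=6: D_i=min(5*3^6,200)=200, bounds=[100,200]
  i=7: D_i=min(5*3^7,200)=200, bounds=[100,200]
  i=8: D_i=min(5*3^8,200)=200, bounds=[100,200]

Answer: [2,5] [7,15] [22,45] [67,135] [100,200] [100,200] [100,200] [100,200] [100,200]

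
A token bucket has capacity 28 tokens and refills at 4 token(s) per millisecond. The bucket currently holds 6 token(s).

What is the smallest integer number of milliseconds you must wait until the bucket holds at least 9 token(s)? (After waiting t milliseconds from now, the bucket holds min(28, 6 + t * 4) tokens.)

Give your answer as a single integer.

Need 6 + t * 4 >= 9, so t >= 3/4.
Smallest integer t = ceil(3/4) = 1.

Answer: 1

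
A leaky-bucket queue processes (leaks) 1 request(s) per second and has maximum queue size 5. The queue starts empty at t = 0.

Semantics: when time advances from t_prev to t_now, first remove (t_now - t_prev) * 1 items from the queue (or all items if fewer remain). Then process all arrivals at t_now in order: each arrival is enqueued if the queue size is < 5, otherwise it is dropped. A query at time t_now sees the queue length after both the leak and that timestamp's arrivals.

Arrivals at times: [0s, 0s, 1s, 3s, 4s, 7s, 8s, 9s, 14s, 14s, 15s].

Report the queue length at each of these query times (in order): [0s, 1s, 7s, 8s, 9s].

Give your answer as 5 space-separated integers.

Answer: 2 2 1 1 1

Derivation:
Queue lengths at query times:
  query t=0s: backlog = 2
  query t=1s: backlog = 2
  query t=7s: backlog = 1
  query t=8s: backlog = 1
  query t=9s: backlog = 1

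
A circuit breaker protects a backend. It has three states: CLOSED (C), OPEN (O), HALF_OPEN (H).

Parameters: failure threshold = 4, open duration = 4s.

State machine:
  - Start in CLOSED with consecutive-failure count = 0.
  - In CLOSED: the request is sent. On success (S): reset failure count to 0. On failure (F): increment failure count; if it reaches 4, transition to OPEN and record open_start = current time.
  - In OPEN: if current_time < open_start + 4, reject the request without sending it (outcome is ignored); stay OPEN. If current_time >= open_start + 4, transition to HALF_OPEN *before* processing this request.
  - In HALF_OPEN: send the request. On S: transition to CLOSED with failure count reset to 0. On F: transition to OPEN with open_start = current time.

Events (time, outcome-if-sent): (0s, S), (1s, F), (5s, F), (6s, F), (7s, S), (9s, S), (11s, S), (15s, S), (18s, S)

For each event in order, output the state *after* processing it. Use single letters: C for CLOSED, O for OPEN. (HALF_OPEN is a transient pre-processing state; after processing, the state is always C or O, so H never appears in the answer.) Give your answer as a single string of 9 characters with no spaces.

State after each event:
  event#1 t=0s outcome=S: state=CLOSED
  event#2 t=1s outcome=F: state=CLOSED
  event#3 t=5s outcome=F: state=CLOSED
  event#4 t=6s outcome=F: state=CLOSED
  event#5 t=7s outcome=S: state=CLOSED
  event#6 t=9s outcome=S: state=CLOSED
  event#7 t=11s outcome=S: state=CLOSED
  event#8 t=15s outcome=S: state=CLOSED
  event#9 t=18s outcome=S: state=CLOSED

Answer: CCCCCCCCC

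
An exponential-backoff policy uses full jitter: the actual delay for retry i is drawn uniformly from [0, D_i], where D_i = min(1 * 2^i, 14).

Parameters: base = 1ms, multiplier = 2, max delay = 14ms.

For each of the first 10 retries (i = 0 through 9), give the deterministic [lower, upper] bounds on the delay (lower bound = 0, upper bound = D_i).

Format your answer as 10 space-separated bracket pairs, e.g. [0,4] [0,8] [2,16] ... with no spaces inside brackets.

Answer: [0,1] [0,2] [0,4] [0,8] [0,14] [0,14] [0,14] [0,14] [0,14] [0,14]

Derivation:
Computing bounds per retry:
  i=0: D_i=min(1*2^0,14)=1, bounds=[0,1]
  i=1: D_i=min(1*2^1,14)=2, bounds=[0,2]
  i=2: D_i=min(1*2^2,14)=4, bounds=[0,4]
  i=3: D_i=min(1*2^3,14)=8, bounds=[0,8]
  i=4: D_i=min(1*2^4,14)=14, bounds=[0,14]
  i=5: D_i=min(1*2^5,14)=14, bounds=[0,14]
  i=6: D_i=min(1*2^6,14)=14, bounds=[0,14]
  i=7: D_i=min(1*2^7,14)=14, bounds=[0,14]
  i=8: D_i=min(1*2^8,14)=14, bounds=[0,14]
  i=9: D_i=min(1*2^9,14)=14, bounds=[0,14]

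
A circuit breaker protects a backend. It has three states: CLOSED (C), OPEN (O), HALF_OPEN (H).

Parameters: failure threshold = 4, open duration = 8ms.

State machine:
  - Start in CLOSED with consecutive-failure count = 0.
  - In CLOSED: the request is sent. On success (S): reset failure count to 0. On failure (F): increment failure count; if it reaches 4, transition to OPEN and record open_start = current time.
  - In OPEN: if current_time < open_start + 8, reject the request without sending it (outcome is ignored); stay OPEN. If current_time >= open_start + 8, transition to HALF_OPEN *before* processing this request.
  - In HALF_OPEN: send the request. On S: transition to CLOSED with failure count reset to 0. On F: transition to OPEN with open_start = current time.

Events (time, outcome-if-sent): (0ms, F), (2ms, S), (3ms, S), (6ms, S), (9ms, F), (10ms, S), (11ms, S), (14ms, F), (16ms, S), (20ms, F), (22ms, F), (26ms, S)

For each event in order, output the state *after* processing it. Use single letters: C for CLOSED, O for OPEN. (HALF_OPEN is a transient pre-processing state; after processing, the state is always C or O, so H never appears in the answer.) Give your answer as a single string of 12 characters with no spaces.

State after each event:
  event#1 t=0ms outcome=F: state=CLOSED
  event#2 t=2ms outcome=S: state=CLOSED
  event#3 t=3ms outcome=S: state=CLOSED
  event#4 t=6ms outcome=S: state=CLOSED
  event#5 t=9ms outcome=F: state=CLOSED
  event#6 t=10ms outcome=S: state=CLOSED
  event#7 t=11ms outcome=S: state=CLOSED
  event#8 t=14ms outcome=F: state=CLOSED
  event#9 t=16ms outcome=S: state=CLOSED
  event#10 t=20ms outcome=F: state=CLOSED
  event#11 t=22ms outcome=F: state=CLOSED
  event#12 t=26ms outcome=S: state=CLOSED

Answer: CCCCCCCCCCCC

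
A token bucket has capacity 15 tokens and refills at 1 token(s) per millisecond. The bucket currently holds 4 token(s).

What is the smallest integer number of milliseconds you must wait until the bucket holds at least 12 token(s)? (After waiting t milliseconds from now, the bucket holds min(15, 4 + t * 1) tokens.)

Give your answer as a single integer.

Need 4 + t * 1 >= 12, so t >= 8/1.
Smallest integer t = ceil(8/1) = 8.

Answer: 8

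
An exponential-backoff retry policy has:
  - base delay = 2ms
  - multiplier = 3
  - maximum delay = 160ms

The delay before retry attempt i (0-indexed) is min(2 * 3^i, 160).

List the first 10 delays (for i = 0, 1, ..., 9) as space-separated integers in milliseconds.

Answer: 2 6 18 54 160 160 160 160 160 160

Derivation:
Computing each delay:
  i=0: min(2*3^0, 160) = 2
  i=1: min(2*3^1, 160) = 6
  i=2: min(2*3^2, 160) = 18
  i=3: min(2*3^3, 160) = 54
  i=4: min(2*3^4, 160) = 160
  i=5: min(2*3^5, 160) = 160
  i=6: min(2*3^6, 160) = 160
  i=7: min(2*3^7, 160) = 160
  i=8: min(2*3^8, 160) = 160
  i=9: min(2*3^9, 160) = 160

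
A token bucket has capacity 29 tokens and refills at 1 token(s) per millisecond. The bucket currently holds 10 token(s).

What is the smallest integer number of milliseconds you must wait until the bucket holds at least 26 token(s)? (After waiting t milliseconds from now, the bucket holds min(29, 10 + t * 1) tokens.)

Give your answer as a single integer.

Need 10 + t * 1 >= 26, so t >= 16/1.
Smallest integer t = ceil(16/1) = 16.

Answer: 16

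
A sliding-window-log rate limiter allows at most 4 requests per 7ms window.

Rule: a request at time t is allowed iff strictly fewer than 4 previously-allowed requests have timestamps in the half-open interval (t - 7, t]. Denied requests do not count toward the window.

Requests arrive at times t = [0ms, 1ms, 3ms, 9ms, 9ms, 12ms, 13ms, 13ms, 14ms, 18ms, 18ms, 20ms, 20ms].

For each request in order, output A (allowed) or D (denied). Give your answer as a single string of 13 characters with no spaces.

Tracking allowed requests in the window:
  req#1 t=0ms: ALLOW
  req#2 t=1ms: ALLOW
  req#3 t=3ms: ALLOW
  req#4 t=9ms: ALLOW
  req#5 t=9ms: ALLOW
  req#6 t=12ms: ALLOW
  req#7 t=13ms: ALLOW
  req#8 t=13ms: DENY
  req#9 t=14ms: DENY
  req#10 t=18ms: ALLOW
  req#11 t=18ms: ALLOW
  req#12 t=20ms: ALLOW
  req#13 t=20ms: ALLOW

Answer: AAAAAAADDAAAA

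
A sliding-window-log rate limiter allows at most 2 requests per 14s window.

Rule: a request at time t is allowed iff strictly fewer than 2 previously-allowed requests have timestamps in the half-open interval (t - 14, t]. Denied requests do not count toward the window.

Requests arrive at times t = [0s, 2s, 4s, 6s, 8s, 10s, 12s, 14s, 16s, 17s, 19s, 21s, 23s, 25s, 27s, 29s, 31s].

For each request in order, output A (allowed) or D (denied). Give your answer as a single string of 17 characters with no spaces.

Answer: AADDDDDAADDDDDDAA

Derivation:
Tracking allowed requests in the window:
  req#1 t=0s: ALLOW
  req#2 t=2s: ALLOW
  req#3 t=4s: DENY
  req#4 t=6s: DENY
  req#5 t=8s: DENY
  req#6 t=10s: DENY
  req#7 t=12s: DENY
  req#8 t=14s: ALLOW
  req#9 t=16s: ALLOW
  req#10 t=17s: DENY
  req#11 t=19s: DENY
  req#12 t=21s: DENY
  req#13 t=23s: DENY
  req#14 t=25s: DENY
  req#15 t=27s: DENY
  req#16 t=29s: ALLOW
  req#17 t=31s: ALLOW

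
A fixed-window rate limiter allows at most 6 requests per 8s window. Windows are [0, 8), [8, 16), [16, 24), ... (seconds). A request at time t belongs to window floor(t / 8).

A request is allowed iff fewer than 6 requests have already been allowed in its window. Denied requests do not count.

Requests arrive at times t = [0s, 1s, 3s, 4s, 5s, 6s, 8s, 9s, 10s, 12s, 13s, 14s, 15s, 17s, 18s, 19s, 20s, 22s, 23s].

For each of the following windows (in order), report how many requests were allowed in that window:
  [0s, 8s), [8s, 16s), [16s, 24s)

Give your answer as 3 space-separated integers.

Processing requests:
  req#1 t=0s (window 0): ALLOW
  req#2 t=1s (window 0): ALLOW
  req#3 t=3s (window 0): ALLOW
  req#4 t=4s (window 0): ALLOW
  req#5 t=5s (window 0): ALLOW
  req#6 t=6s (window 0): ALLOW
  req#7 t=8s (window 1): ALLOW
  req#8 t=9s (window 1): ALLOW
  req#9 t=10s (window 1): ALLOW
  req#10 t=12s (window 1): ALLOW
  req#11 t=13s (window 1): ALLOW
  req#12 t=14s (window 1): ALLOW
  req#13 t=15s (window 1): DENY
  req#14 t=17s (window 2): ALLOW
  req#15 t=18s (window 2): ALLOW
  req#16 t=19s (window 2): ALLOW
  req#17 t=20s (window 2): ALLOW
  req#18 t=22s (window 2): ALLOW
  req#19 t=23s (window 2): ALLOW

Allowed counts by window: 6 6 6

Answer: 6 6 6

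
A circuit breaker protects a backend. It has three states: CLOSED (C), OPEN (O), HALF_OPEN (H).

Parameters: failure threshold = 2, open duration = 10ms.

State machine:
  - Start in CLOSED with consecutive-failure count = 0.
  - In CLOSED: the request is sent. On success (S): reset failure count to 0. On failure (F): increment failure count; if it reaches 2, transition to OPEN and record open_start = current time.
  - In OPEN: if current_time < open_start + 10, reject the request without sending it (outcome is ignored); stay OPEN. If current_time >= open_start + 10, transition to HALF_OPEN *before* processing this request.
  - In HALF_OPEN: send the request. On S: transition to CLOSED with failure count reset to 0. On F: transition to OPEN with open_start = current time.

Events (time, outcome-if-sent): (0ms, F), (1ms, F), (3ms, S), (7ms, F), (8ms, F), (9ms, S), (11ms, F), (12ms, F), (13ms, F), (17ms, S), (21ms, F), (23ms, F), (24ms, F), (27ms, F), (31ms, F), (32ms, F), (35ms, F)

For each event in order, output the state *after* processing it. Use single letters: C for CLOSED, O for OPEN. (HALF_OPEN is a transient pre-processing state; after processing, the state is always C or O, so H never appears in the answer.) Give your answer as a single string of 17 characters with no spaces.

State after each event:
  event#1 t=0ms outcome=F: state=CLOSED
  event#2 t=1ms outcome=F: state=OPEN
  event#3 t=3ms outcome=S: state=OPEN
  event#4 t=7ms outcome=F: state=OPEN
  event#5 t=8ms outcome=F: state=OPEN
  event#6 t=9ms outcome=S: state=OPEN
  event#7 t=11ms outcome=F: state=OPEN
  event#8 t=12ms outcome=F: state=OPEN
  event#9 t=13ms outcome=F: state=OPEN
  event#10 t=17ms outcome=S: state=OPEN
  event#11 t=21ms outcome=F: state=OPEN
  event#12 t=23ms outcome=F: state=OPEN
  event#13 t=24ms outcome=F: state=OPEN
  event#14 t=27ms outcome=F: state=OPEN
  event#15 t=31ms outcome=F: state=OPEN
  event#16 t=32ms outcome=F: state=OPEN
  event#17 t=35ms outcome=F: state=OPEN

Answer: COOOOOOOOOOOOOOOO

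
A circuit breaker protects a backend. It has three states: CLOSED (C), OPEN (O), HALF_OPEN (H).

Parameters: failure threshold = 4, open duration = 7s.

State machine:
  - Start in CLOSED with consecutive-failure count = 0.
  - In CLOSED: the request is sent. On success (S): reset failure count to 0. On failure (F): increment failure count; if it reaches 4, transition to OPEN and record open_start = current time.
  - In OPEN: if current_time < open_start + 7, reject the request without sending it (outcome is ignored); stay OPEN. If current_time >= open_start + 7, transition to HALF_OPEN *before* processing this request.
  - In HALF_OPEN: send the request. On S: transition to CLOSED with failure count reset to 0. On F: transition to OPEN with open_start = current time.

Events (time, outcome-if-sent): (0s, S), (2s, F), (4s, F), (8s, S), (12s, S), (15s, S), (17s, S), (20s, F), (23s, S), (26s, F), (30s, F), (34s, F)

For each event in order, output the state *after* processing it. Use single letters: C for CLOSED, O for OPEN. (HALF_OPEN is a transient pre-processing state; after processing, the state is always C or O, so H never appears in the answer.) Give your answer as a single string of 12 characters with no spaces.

State after each event:
  event#1 t=0s outcome=S: state=CLOSED
  event#2 t=2s outcome=F: state=CLOSED
  event#3 t=4s outcome=F: state=CLOSED
  event#4 t=8s outcome=S: state=CLOSED
  event#5 t=12s outcome=S: state=CLOSED
  event#6 t=15s outcome=S: state=CLOSED
  event#7 t=17s outcome=S: state=CLOSED
  event#8 t=20s outcome=F: state=CLOSED
  event#9 t=23s outcome=S: state=CLOSED
  event#10 t=26s outcome=F: state=CLOSED
  event#11 t=30s outcome=F: state=CLOSED
  event#12 t=34s outcome=F: state=CLOSED

Answer: CCCCCCCCCCCC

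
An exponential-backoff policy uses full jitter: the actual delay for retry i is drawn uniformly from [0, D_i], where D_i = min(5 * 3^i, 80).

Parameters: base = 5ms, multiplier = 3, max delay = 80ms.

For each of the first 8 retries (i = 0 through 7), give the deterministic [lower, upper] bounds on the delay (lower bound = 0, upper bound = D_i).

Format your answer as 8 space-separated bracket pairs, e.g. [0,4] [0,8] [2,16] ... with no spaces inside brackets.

Computing bounds per retry:
  i=0: D_i=min(5*3^0,80)=5, bounds=[0,5]
  i=1: D_i=min(5*3^1,80)=15, bounds=[0,15]
  i=2: D_i=min(5*3^2,80)=45, bounds=[0,45]
  i=3: D_i=min(5*3^3,80)=80, bounds=[0,80]
  i=4: D_i=min(5*3^4,80)=80, bounds=[0,80]
  i=5: D_i=min(5*3^5,80)=80, bounds=[0,80]
  i=6: D_i=min(5*3^6,80)=80, bounds=[0,80]
  i=7: D_i=min(5*3^7,80)=80, bounds=[0,80]

Answer: [0,5] [0,15] [0,45] [0,80] [0,80] [0,80] [0,80] [0,80]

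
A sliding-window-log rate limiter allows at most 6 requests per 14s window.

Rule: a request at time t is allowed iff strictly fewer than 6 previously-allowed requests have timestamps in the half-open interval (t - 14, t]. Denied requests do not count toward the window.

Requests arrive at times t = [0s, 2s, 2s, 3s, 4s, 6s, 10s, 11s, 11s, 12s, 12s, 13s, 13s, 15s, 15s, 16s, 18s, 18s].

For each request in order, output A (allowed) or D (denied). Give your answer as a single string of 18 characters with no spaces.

Tracking allowed requests in the window:
  req#1 t=0s: ALLOW
  req#2 t=2s: ALLOW
  req#3 t=2s: ALLOW
  req#4 t=3s: ALLOW
  req#5 t=4s: ALLOW
  req#6 t=6s: ALLOW
  req#7 t=10s: DENY
  req#8 t=11s: DENY
  req#9 t=11s: DENY
  req#10 t=12s: DENY
  req#11 t=12s: DENY
  req#12 t=13s: DENY
  req#13 t=13s: DENY
  req#14 t=15s: ALLOW
  req#15 t=15s: DENY
  req#16 t=16s: ALLOW
  req#17 t=18s: ALLOW
  req#18 t=18s: ALLOW

Answer: AAAAAADDDDDDDADAAA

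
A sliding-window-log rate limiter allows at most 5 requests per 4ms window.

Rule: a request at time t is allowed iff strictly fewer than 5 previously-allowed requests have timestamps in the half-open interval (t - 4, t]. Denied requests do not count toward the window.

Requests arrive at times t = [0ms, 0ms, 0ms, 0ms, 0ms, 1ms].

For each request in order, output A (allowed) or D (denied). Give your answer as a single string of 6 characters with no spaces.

Tracking allowed requests in the window:
  req#1 t=0ms: ALLOW
  req#2 t=0ms: ALLOW
  req#3 t=0ms: ALLOW
  req#4 t=0ms: ALLOW
  req#5 t=0ms: ALLOW
  req#6 t=1ms: DENY

Answer: AAAAAD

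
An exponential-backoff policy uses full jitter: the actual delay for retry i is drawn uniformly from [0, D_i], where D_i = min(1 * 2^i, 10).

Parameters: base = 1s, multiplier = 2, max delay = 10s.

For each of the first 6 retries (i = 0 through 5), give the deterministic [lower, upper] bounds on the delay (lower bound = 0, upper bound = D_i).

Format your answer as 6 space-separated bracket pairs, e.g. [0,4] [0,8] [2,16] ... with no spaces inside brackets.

Answer: [0,1] [0,2] [0,4] [0,8] [0,10] [0,10]

Derivation:
Computing bounds per retry:
  i=0: D_i=min(1*2^0,10)=1, bounds=[0,1]
  i=1: D_i=min(1*2^1,10)=2, bounds=[0,2]
  i=2: D_i=min(1*2^2,10)=4, bounds=[0,4]
  i=3: D_i=min(1*2^3,10)=8, bounds=[0,8]
  i=4: D_i=min(1*2^4,10)=10, bounds=[0,10]
  i=5: D_i=min(1*2^5,10)=10, bounds=[0,10]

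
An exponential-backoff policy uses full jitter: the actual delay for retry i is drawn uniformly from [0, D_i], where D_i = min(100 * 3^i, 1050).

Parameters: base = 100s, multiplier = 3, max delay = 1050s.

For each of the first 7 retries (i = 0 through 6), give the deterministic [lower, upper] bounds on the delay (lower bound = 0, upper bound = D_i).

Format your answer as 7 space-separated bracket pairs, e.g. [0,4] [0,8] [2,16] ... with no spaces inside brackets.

Computing bounds per retry:
  i=0: D_i=min(100*3^0,1050)=100, bounds=[0,100]
  i=1: D_i=min(100*3^1,1050)=300, bounds=[0,300]
  i=2: D_i=min(100*3^2,1050)=900, bounds=[0,900]
  i=3: D_i=min(100*3^3,1050)=1050, bounds=[0,1050]
  i=4: D_i=min(100*3^4,1050)=1050, bounds=[0,1050]
  i=5: D_i=min(100*3^5,1050)=1050, bounds=[0,1050]
  i=6: D_i=min(100*3^6,1050)=1050, bounds=[0,1050]

Answer: [0,100] [0,300] [0,900] [0,1050] [0,1050] [0,1050] [0,1050]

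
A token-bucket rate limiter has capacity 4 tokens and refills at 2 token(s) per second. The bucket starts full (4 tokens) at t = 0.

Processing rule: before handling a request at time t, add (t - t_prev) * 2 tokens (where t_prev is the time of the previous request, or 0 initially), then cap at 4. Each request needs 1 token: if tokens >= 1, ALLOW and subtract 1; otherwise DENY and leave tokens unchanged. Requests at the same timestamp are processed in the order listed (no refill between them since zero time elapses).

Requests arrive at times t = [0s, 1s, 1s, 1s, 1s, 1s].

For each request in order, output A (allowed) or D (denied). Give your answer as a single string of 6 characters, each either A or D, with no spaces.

Answer: AAAAAD

Derivation:
Simulating step by step:
  req#1 t=0s: ALLOW
  req#2 t=1s: ALLOW
  req#3 t=1s: ALLOW
  req#4 t=1s: ALLOW
  req#5 t=1s: ALLOW
  req#6 t=1s: DENY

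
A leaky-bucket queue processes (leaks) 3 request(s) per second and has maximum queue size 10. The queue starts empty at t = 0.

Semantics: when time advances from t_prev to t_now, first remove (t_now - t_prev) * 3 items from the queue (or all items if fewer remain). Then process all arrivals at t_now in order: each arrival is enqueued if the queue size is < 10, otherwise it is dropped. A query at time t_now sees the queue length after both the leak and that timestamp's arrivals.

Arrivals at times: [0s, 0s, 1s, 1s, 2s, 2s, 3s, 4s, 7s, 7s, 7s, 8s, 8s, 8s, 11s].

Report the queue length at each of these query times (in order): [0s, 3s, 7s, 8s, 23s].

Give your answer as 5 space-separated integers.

Answer: 2 1 3 3 0

Derivation:
Queue lengths at query times:
  query t=0s: backlog = 2
  query t=3s: backlog = 1
  query t=7s: backlog = 3
  query t=8s: backlog = 3
  query t=23s: backlog = 0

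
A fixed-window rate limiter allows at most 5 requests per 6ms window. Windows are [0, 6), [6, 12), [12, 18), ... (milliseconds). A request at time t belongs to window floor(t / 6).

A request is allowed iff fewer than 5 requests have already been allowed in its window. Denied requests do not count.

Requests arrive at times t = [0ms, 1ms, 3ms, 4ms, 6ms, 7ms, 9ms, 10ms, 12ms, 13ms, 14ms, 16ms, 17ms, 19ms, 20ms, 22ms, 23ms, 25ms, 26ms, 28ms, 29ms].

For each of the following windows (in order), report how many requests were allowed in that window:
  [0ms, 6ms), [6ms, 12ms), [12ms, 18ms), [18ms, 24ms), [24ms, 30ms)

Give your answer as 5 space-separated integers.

Processing requests:
  req#1 t=0ms (window 0): ALLOW
  req#2 t=1ms (window 0): ALLOW
  req#3 t=3ms (window 0): ALLOW
  req#4 t=4ms (window 0): ALLOW
  req#5 t=6ms (window 1): ALLOW
  req#6 t=7ms (window 1): ALLOW
  req#7 t=9ms (window 1): ALLOW
  req#8 t=10ms (window 1): ALLOW
  req#9 t=12ms (window 2): ALLOW
  req#10 t=13ms (window 2): ALLOW
  req#11 t=14ms (window 2): ALLOW
  req#12 t=16ms (window 2): ALLOW
  req#13 t=17ms (window 2): ALLOW
  req#14 t=19ms (window 3): ALLOW
  req#15 t=20ms (window 3): ALLOW
  req#16 t=22ms (window 3): ALLOW
  req#17 t=23ms (window 3): ALLOW
  req#18 t=25ms (window 4): ALLOW
  req#19 t=26ms (window 4): ALLOW
  req#20 t=28ms (window 4): ALLOW
  req#21 t=29ms (window 4): ALLOW

Allowed counts by window: 4 4 5 4 4

Answer: 4 4 5 4 4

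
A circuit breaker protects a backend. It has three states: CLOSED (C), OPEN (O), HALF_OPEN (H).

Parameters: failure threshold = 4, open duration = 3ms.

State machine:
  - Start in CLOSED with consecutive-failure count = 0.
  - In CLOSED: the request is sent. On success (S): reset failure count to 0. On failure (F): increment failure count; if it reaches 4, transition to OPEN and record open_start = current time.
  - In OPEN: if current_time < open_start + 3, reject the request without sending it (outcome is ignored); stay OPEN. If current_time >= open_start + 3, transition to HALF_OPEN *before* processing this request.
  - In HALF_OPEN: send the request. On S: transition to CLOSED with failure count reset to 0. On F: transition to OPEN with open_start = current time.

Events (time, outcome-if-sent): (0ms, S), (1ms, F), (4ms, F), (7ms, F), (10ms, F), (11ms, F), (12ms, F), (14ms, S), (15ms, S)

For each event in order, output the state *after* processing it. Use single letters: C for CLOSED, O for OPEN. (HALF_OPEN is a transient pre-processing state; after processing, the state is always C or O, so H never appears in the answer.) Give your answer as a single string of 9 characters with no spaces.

State after each event:
  event#1 t=0ms outcome=S: state=CLOSED
  event#2 t=1ms outcome=F: state=CLOSED
  event#3 t=4ms outcome=F: state=CLOSED
  event#4 t=7ms outcome=F: state=CLOSED
  event#5 t=10ms outcome=F: state=OPEN
  event#6 t=11ms outcome=F: state=OPEN
  event#7 t=12ms outcome=F: state=OPEN
  event#8 t=14ms outcome=S: state=CLOSED
  event#9 t=15ms outcome=S: state=CLOSED

Answer: CCCCOOOCC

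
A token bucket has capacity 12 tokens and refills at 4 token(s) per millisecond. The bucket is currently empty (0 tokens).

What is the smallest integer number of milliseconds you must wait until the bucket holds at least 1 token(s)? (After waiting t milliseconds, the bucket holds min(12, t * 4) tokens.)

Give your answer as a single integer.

Need t * 4 >= 1, so t >= 1/4.
Smallest integer t = ceil(1/4) = 1.

Answer: 1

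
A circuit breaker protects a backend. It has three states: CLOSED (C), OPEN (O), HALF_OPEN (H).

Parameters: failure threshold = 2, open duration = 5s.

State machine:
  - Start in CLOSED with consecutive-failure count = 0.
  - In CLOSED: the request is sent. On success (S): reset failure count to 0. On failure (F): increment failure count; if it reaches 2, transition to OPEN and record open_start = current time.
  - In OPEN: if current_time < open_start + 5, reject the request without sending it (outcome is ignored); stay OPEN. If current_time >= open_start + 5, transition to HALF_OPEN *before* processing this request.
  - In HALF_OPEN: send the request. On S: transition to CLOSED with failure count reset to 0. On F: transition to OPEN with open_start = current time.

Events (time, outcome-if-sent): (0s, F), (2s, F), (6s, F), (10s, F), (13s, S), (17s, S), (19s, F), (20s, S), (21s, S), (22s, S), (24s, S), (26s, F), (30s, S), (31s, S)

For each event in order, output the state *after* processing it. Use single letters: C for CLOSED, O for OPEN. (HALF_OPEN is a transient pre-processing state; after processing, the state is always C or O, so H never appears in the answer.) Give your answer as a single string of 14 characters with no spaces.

Answer: COOOOCCCCCCCCC

Derivation:
State after each event:
  event#1 t=0s outcome=F: state=CLOSED
  event#2 t=2s outcome=F: state=OPEN
  event#3 t=6s outcome=F: state=OPEN
  event#4 t=10s outcome=F: state=OPEN
  event#5 t=13s outcome=S: state=OPEN
  event#6 t=17s outcome=S: state=CLOSED
  event#7 t=19s outcome=F: state=CLOSED
  event#8 t=20s outcome=S: state=CLOSED
  event#9 t=21s outcome=S: state=CLOSED
  event#10 t=22s outcome=S: state=CLOSED
  event#11 t=24s outcome=S: state=CLOSED
  event#12 t=26s outcome=F: state=CLOSED
  event#13 t=30s outcome=S: state=CLOSED
  event#14 t=31s outcome=S: state=CLOSED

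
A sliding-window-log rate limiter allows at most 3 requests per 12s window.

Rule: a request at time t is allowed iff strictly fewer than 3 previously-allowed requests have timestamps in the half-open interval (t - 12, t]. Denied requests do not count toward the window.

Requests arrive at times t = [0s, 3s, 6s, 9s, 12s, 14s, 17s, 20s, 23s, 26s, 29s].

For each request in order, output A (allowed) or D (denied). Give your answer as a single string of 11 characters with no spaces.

Answer: AAADADAADAA

Derivation:
Tracking allowed requests in the window:
  req#1 t=0s: ALLOW
  req#2 t=3s: ALLOW
  req#3 t=6s: ALLOW
  req#4 t=9s: DENY
  req#5 t=12s: ALLOW
  req#6 t=14s: DENY
  req#7 t=17s: ALLOW
  req#8 t=20s: ALLOW
  req#9 t=23s: DENY
  req#10 t=26s: ALLOW
  req#11 t=29s: ALLOW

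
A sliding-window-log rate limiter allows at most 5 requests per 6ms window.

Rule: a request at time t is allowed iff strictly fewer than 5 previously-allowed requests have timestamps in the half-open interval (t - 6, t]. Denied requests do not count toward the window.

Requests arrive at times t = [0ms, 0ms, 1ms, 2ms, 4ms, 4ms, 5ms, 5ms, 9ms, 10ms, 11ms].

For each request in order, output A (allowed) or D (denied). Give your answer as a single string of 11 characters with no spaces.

Answer: AAAAADDDAAA

Derivation:
Tracking allowed requests in the window:
  req#1 t=0ms: ALLOW
  req#2 t=0ms: ALLOW
  req#3 t=1ms: ALLOW
  req#4 t=2ms: ALLOW
  req#5 t=4ms: ALLOW
  req#6 t=4ms: DENY
  req#7 t=5ms: DENY
  req#8 t=5ms: DENY
  req#9 t=9ms: ALLOW
  req#10 t=10ms: ALLOW
  req#11 t=11ms: ALLOW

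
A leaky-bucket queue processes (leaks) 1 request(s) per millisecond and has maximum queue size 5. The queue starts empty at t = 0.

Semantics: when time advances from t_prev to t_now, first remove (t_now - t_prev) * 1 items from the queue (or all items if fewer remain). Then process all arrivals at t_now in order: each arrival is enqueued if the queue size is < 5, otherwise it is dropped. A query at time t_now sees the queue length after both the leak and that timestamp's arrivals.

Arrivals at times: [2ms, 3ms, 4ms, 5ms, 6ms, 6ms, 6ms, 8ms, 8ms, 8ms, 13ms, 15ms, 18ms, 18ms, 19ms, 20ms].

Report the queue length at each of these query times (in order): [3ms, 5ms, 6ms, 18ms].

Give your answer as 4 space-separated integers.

Answer: 1 1 3 2

Derivation:
Queue lengths at query times:
  query t=3ms: backlog = 1
  query t=5ms: backlog = 1
  query t=6ms: backlog = 3
  query t=18ms: backlog = 2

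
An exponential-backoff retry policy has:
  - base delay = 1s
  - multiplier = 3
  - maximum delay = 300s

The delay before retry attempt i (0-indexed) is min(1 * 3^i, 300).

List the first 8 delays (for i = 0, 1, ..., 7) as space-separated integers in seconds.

Answer: 1 3 9 27 81 243 300 300

Derivation:
Computing each delay:
  i=0: min(1*3^0, 300) = 1
  i=1: min(1*3^1, 300) = 3
  i=2: min(1*3^2, 300) = 9
  i=3: min(1*3^3, 300) = 27
  i=4: min(1*3^4, 300) = 81
  i=5: min(1*3^5, 300) = 243
  i=6: min(1*3^6, 300) = 300
  i=7: min(1*3^7, 300) = 300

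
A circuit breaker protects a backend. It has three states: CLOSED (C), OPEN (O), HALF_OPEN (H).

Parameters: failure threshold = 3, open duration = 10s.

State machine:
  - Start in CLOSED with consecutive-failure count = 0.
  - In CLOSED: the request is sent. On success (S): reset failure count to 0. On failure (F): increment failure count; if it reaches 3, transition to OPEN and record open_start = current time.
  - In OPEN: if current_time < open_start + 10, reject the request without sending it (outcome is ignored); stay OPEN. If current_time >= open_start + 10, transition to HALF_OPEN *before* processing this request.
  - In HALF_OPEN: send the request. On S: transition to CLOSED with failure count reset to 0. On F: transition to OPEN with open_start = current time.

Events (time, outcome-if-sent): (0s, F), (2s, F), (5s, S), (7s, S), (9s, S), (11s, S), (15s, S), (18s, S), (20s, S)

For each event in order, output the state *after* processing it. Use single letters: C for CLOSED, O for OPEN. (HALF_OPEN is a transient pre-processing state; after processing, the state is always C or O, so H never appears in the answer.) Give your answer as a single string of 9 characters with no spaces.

Answer: CCCCCCCCC

Derivation:
State after each event:
  event#1 t=0s outcome=F: state=CLOSED
  event#2 t=2s outcome=F: state=CLOSED
  event#3 t=5s outcome=S: state=CLOSED
  event#4 t=7s outcome=S: state=CLOSED
  event#5 t=9s outcome=S: state=CLOSED
  event#6 t=11s outcome=S: state=CLOSED
  event#7 t=15s outcome=S: state=CLOSED
  event#8 t=18s outcome=S: state=CLOSED
  event#9 t=20s outcome=S: state=CLOSED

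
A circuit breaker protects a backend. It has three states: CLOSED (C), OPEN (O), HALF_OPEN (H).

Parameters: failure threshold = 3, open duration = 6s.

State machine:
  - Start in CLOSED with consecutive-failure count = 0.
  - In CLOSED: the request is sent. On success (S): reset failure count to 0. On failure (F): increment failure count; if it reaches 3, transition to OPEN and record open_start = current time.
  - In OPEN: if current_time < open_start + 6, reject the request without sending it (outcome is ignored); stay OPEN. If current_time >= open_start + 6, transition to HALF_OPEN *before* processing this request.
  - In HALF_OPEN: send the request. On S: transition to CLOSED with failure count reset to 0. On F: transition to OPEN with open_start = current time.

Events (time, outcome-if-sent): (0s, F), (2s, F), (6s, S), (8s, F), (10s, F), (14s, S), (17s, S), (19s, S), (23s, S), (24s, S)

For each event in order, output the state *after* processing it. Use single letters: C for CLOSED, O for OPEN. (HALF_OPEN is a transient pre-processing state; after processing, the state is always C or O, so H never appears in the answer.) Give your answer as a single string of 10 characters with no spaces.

State after each event:
  event#1 t=0s outcome=F: state=CLOSED
  event#2 t=2s outcome=F: state=CLOSED
  event#3 t=6s outcome=S: state=CLOSED
  event#4 t=8s outcome=F: state=CLOSED
  event#5 t=10s outcome=F: state=CLOSED
  event#6 t=14s outcome=S: state=CLOSED
  event#7 t=17s outcome=S: state=CLOSED
  event#8 t=19s outcome=S: state=CLOSED
  event#9 t=23s outcome=S: state=CLOSED
  event#10 t=24s outcome=S: state=CLOSED

Answer: CCCCCCCCCC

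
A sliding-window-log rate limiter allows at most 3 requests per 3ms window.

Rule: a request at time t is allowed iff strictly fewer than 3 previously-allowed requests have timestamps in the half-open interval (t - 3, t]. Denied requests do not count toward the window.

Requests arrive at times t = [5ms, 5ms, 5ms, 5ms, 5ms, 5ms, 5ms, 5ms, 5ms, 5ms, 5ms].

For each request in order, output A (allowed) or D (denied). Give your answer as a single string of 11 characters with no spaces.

Tracking allowed requests in the window:
  req#1 t=5ms: ALLOW
  req#2 t=5ms: ALLOW
  req#3 t=5ms: ALLOW
  req#4 t=5ms: DENY
  req#5 t=5ms: DENY
  req#6 t=5ms: DENY
  req#7 t=5ms: DENY
  req#8 t=5ms: DENY
  req#9 t=5ms: DENY
  req#10 t=5ms: DENY
  req#11 t=5ms: DENY

Answer: AAADDDDDDDD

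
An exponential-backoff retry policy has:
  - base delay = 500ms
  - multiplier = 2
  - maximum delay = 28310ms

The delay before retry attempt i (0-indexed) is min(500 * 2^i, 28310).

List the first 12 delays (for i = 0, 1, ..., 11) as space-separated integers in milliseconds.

Computing each delay:
  i=0: min(500*2^0, 28310) = 500
  i=1: min(500*2^1, 28310) = 1000
  i=2: min(500*2^2, 28310) = 2000
  i=3: min(500*2^3, 28310) = 4000
  i=4: min(500*2^4, 28310) = 8000
  i=5: min(500*2^5, 28310) = 16000
  i=6: min(500*2^6, 28310) = 28310
  i=7: min(500*2^7, 28310) = 28310
  i=8: min(500*2^8, 28310) = 28310
  i=9: min(500*2^9, 28310) = 28310
  i=10: min(500*2^10, 28310) = 28310
  i=11: min(500*2^11, 28310) = 28310

Answer: 500 1000 2000 4000 8000 16000 28310 28310 28310 28310 28310 28310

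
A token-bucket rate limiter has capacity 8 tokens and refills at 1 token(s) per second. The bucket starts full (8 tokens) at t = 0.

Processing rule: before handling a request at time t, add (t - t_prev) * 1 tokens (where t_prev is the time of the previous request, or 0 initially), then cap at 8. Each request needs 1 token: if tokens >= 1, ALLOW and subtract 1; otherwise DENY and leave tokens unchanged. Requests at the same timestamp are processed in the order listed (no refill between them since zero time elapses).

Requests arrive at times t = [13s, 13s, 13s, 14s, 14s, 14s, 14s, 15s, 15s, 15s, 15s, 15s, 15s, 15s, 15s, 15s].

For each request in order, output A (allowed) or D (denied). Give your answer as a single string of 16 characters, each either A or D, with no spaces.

Answer: AAAAAAAAAADDDDDD

Derivation:
Simulating step by step:
  req#1 t=13s: ALLOW
  req#2 t=13s: ALLOW
  req#3 t=13s: ALLOW
  req#4 t=14s: ALLOW
  req#5 t=14s: ALLOW
  req#6 t=14s: ALLOW
  req#7 t=14s: ALLOW
  req#8 t=15s: ALLOW
  req#9 t=15s: ALLOW
  req#10 t=15s: ALLOW
  req#11 t=15s: DENY
  req#12 t=15s: DENY
  req#13 t=15s: DENY
  req#14 t=15s: DENY
  req#15 t=15s: DENY
  req#16 t=15s: DENY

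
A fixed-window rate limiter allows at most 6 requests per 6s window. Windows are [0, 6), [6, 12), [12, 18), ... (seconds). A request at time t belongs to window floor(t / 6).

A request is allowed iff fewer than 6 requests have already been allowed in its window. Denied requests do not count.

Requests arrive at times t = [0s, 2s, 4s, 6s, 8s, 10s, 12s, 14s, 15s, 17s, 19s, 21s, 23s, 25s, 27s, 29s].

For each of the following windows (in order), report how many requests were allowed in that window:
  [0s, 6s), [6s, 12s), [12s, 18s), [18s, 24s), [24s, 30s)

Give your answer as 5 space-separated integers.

Processing requests:
  req#1 t=0s (window 0): ALLOW
  req#2 t=2s (window 0): ALLOW
  req#3 t=4s (window 0): ALLOW
  req#4 t=6s (window 1): ALLOW
  req#5 t=8s (window 1): ALLOW
  req#6 t=10s (window 1): ALLOW
  req#7 t=12s (window 2): ALLOW
  req#8 t=14s (window 2): ALLOW
  req#9 t=15s (window 2): ALLOW
  req#10 t=17s (window 2): ALLOW
  req#11 t=19s (window 3): ALLOW
  req#12 t=21s (window 3): ALLOW
  req#13 t=23s (window 3): ALLOW
  req#14 t=25s (window 4): ALLOW
  req#15 t=27s (window 4): ALLOW
  req#16 t=29s (window 4): ALLOW

Allowed counts by window: 3 3 4 3 3

Answer: 3 3 4 3 3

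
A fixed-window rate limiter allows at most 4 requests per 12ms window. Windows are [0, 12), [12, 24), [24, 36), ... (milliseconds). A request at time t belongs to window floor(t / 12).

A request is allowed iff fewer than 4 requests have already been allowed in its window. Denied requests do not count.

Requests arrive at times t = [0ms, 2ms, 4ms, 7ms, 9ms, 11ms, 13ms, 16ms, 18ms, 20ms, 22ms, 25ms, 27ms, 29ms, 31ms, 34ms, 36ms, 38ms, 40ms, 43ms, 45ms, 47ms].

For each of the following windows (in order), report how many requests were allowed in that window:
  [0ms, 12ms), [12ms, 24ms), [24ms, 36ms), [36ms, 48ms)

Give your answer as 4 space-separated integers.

Processing requests:
  req#1 t=0ms (window 0): ALLOW
  req#2 t=2ms (window 0): ALLOW
  req#3 t=4ms (window 0): ALLOW
  req#4 t=7ms (window 0): ALLOW
  req#5 t=9ms (window 0): DENY
  req#6 t=11ms (window 0): DENY
  req#7 t=13ms (window 1): ALLOW
  req#8 t=16ms (window 1): ALLOW
  req#9 t=18ms (window 1): ALLOW
  req#10 t=20ms (window 1): ALLOW
  req#11 t=22ms (window 1): DENY
  req#12 t=25ms (window 2): ALLOW
  req#13 t=27ms (window 2): ALLOW
  req#14 t=29ms (window 2): ALLOW
  req#15 t=31ms (window 2): ALLOW
  req#16 t=34ms (window 2): DENY
  req#17 t=36ms (window 3): ALLOW
  req#18 t=38ms (window 3): ALLOW
  req#19 t=40ms (window 3): ALLOW
  req#20 t=43ms (window 3): ALLOW
  req#21 t=45ms (window 3): DENY
  req#22 t=47ms (window 3): DENY

Allowed counts by window: 4 4 4 4

Answer: 4 4 4 4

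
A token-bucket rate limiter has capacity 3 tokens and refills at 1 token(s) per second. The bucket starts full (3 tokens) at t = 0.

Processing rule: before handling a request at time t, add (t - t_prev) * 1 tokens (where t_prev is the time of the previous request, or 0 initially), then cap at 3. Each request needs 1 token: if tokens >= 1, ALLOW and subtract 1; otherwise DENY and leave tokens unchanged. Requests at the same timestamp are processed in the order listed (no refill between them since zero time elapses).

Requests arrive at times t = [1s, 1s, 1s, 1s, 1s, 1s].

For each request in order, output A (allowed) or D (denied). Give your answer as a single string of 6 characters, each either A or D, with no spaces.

Simulating step by step:
  req#1 t=1s: ALLOW
  req#2 t=1s: ALLOW
  req#3 t=1s: ALLOW
  req#4 t=1s: DENY
  req#5 t=1s: DENY
  req#6 t=1s: DENY

Answer: AAADDD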